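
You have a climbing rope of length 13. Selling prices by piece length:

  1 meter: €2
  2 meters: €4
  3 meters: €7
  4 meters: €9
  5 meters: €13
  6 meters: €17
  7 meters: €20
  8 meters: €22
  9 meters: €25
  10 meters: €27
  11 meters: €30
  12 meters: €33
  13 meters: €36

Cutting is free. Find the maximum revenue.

37

Build r[k] bottom-up: r[k] = max over allowed piece i of (p[i] + r[k−i]).
r[1] = 2
r[2] = max(2+2, 4+0) = 4
r[3] = max(2+4, 4+2, 7+0) = 7
r[4] = max(2+7, 4+4, 7+2, 9+0) = 9
r[5] = max(2+9, 4+7, 7+4, 9+2, 13+0) = 13
r[6] = max(2+13, 4+9, 7+7, 9+4, 13+2, 17+0) = 17
r[7] = max(2+17, 4+13, 7+9, …, 17+2, 20+0) = 20
r[8] = max(2+20, 4+17, 7+13, …, 20+2, 22+0) = 22
r[9] = max(2+22, 4+20, 7+17, …, 22+2, 25+0) = 25
r[10] = max(2+25, 4+22, 7+20, …, 25+2, 27+0) = 27
r[11] = max(2+27, 4+25, 7+22, …, 27+2, 30+0) = 30
r[12] = max(2+30, 4+27, 7+25, …, 30+2, 33+0) = 34
r[13] = max(2+34, 4+30, 7+27, …, 33+2, 36+0) = 37
One optimal cutting: 7 + 6 → €20 + €17 = €37.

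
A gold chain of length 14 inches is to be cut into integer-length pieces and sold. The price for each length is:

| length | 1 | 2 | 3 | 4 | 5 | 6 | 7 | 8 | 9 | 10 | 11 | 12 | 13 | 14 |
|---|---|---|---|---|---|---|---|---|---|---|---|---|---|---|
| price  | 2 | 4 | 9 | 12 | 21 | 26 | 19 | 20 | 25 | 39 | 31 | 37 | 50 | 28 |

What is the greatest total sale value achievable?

56

Consider every possible first cut. best[k] is the best of p[i]+best[k−i] over all sellable i≤k.
best[1] = 2
best[2] = max(2+2, 4+0) = 4
best[3] = max(2+4, 4+2, 9+0) = 9
best[4] = max(2+9, 4+4, 9+2, 12+0) = 12
best[5] = max(2+12, 4+9, 9+4, 12+2, 21+0) = 21
best[6] = max(2+21, 4+12, 9+9, 12+4, 21+2, 26+0) = 26
best[7] = max(2+26, 4+21, 9+12, …, 26+2, 19+0) = 28
best[8] = max(2+28, 4+26, 9+21, …, 19+2, 20+0) = 30
best[9] = max(2+30, 4+28, 9+26, …, 20+2, 25+0) = 35
best[10] = max(2+35, 4+30, 9+28, …, 25+2, 39+0) = 42
best[11] = max(2+42, 4+35, 9+30, …, 39+2, 31+0) = 47
best[12] = max(2+47, 4+42, 9+35, …, 31+2, 37+0) = 52
best[13] = max(2+52, 4+47, 9+42, …, 37+2, 50+0) = 54
best[14] = max(2+54, 4+52, 9+47, …, 50+2, 28+0) = 56
One optimal cutting: 6 + 6 + 1 + 1 → $26 + $26 + $2 + $2 = $56.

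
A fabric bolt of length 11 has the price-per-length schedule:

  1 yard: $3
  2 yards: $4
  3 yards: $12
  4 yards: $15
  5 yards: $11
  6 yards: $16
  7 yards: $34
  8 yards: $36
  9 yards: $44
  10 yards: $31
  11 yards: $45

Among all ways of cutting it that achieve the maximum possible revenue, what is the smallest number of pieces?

3

Consider every possible first cut. r[k] is the best of p[i]+r[k−i] over all sellable i≤k.
r[1] = 3
r[2] = 6  (first piece 1, then r[1]=3)
r[3] = 12
r[4] = 15  (first piece 1, then r[3]=12)
r[5] = 18  (first piece 1, then r[4]=15)
r[6] = 24  (first piece 3, then r[3]=12)
r[7] = 34
r[8] = 37  (first piece 1, then r[7]=34)
r[9] = 44
r[10] = 47  (first piece 1, then r[9]=44)
r[11] = 50  (first piece 1, then r[10]=47)
Maximum revenue is $50.
Now minimize piece count subject to staying optimal: for each k, pieces[k] = 1 + min over i with p[i]+r[k−i]=r[k] of pieces[k−i].
pieces[8] = 2
pieces[9] = 1
pieces[10] = 2
pieces[11] = 3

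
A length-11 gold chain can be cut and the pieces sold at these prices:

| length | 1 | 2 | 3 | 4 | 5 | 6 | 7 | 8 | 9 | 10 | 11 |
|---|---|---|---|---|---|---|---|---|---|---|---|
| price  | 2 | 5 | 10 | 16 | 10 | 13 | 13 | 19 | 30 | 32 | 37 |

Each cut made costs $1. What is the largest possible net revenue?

40

Let net[k] be the best obtainable value from length k. For each k, try every first piece i and keep the best of price[i] + net[k−i] minus the 1 cut fee when i<k.
net[1] = 2
net[2] = max(2+2-1, 5+0) = 5
net[3] = max(2+5-1, 5+2-1, 10+0) = 10
net[4] = max(2+10-1, 5+5-1, 10+2-1, 16+0) = 16
net[5] = max(2+16-1, 5+10-1, 10+5-1, 16+2-1, 10+0) = 17
net[6] = max(2+17-1, 5+16-1, 10+10-1, 16+5-1, 10+2-1, 13+0) = 20
net[7] = max(2+20-1, 5+17-1, 10+16-1, …, 13+2-1, 13+0) = 25
net[8] = max(2+25-1, 5+20-1, 10+17-1, …, 13+2-1, 19+0) = 31
net[9] = max(2+31-1, 5+25-1, 10+20-1, …, 19+2-1, 30+0) = 32
net[10] = max(2+32-1, 5+31-1, 10+25-1, …, 30+2-1, 32+0) = 35
net[11] = max(2+35-1, 5+32-1, 10+31-1, …, 32+2-1, 37+0) = 40
One optimal plan: pieces 4 + 4 + 3 (2 cuts) → $42 − $2 = $40.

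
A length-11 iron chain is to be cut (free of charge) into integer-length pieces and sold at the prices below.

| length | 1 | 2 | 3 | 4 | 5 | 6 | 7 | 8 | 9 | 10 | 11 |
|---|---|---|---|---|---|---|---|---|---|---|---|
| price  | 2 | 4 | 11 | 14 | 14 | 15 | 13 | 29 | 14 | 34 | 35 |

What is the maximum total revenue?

Let best[k] be the best obtainable value from length k. For each k, try every first piece i and keep the best of price[i] + best[k−i].
best[1] = 2
best[2] = max(2+2, 4+0) = 4
best[3] = max(2+4, 4+2, 11+0) = 11
best[4] = max(2+11, 4+4, 11+2, 14+0) = 14
best[5] = max(2+14, 4+11, 11+4, 14+2, 14+0) = 16
best[6] = max(2+16, 4+14, 11+11, 14+4, 14+2, 15+0) = 22
best[7] = max(2+22, 4+16, 11+14, …, 15+2, 13+0) = 25
best[8] = max(2+25, 4+22, 11+16, …, 13+2, 29+0) = 29
best[9] = max(2+29, 4+25, 11+22, …, 29+2, 14+0) = 33
best[10] = max(2+33, 4+29, 11+25, …, 14+2, 34+0) = 36
best[11] = max(2+36, 4+33, 11+29, …, 34+2, 35+0) = 40
One optimal cutting: 8 + 3 → $29 + $11 = $40.

40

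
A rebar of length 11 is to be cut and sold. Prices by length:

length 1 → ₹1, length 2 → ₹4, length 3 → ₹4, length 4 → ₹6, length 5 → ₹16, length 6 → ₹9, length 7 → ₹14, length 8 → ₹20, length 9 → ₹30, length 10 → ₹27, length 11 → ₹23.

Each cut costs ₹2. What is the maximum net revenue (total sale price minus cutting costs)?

32

Let net[k] be the best obtainable value from length k. For each k, try every first piece i and keep the best of price[i] + net[k−i] minus the 2 cut fee when i<k.
net[1] = 1
net[2] = 4
net[3] = 4
net[4] = 6  (first piece 2, then net[2]=4)
net[5] = 16
net[6] = 15  (first piece 1, then net[5]=16)
net[7] = 18  (first piece 2, then net[5]=16)
net[8] = 20
net[9] = 30
net[10] = 30  (first piece 5, then net[5]=16)
net[11] = 32  (first piece 2, then net[9]=30)
One optimal plan: pieces 9 + 2 (1 cut) → ₹34 − ₹2 = ₹32.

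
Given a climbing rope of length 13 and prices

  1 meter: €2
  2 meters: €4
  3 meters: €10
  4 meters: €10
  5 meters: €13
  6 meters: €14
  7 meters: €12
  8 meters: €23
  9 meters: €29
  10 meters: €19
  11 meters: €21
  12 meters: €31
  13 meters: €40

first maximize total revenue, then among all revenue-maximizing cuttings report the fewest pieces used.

Let r[k] be the best obtainable value from length k. For each k, try every first piece i and keep the best of price[i] + r[k−i].
r[1] = 2
r[2] = 4  (first piece 1, then r[1]=2)
r[3] = 10
r[4] = 12  (first piece 1, then r[3]=10)
r[5] = 14  (first piece 1, then r[4]=12)
r[6] = 20  (first piece 3, then r[3]=10)
r[7] = 22  (first piece 1, then r[6]=20)
r[8] = 24  (first piece 1, then r[7]=22)
r[9] = 30  (first piece 3, then r[6]=20)
r[10] = 32  (first piece 1, then r[9]=30)
r[11] = 34  (first piece 1, then r[10]=32)
r[12] = 40  (first piece 3, then r[9]=30)
r[13] = 42  (first piece 1, then r[12]=40)
Maximum revenue is €42.
Now minimize piece count subject to staying optimal: for each k, pieces[k] = 1 + min over i with p[i]+r[k−i]=r[k] of pieces[k−i].
pieces[10] = 4
pieces[11] = 4
pieces[12] = 4
pieces[13] = 5

5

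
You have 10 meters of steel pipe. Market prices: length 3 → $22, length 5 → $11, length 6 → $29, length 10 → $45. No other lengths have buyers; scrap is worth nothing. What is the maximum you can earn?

66

Build r[k] bottom-up: r[k] = max over allowed piece i of (p[i] + r[k−i]).
r[1] = 0
r[2] = 0
r[3] = 22
r[4] = 22
r[5] = 22
r[6] = 44  (first piece 3, then r[3]=22)
r[7] = 44
r[8] = 44
r[9] = 66  (first piece 3, then r[6]=44)
r[10] = 66
One optimal cutting: pieces 3 + 3 + 3 with 1 meter of scrap → $66.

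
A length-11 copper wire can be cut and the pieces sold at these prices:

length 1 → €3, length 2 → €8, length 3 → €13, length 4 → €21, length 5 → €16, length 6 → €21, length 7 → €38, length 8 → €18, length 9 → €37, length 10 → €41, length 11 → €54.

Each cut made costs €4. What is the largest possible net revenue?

Let r[k] be the best obtainable value from length k. For each k, try every first piece i and keep the best of price[i] + r[k−i] minus the 4 cut fee when i<k.
r[1] = 3
r[2] = max(3+3-4, 8+0) = 8
r[3] = max(3+8-4, 8+3-4, 13+0) = 13
r[4] = max(3+13-4, 8+8-4, 13+3-4, 21+0) = 21
r[5] = max(3+21-4, 8+13-4, 13+8-4, 21+3-4, 16+0) = 20
r[6] = max(3+20-4, 8+21-4, 13+13-4, 21+8-4, 16+3-4, 21+0) = 25
r[7] = max(3+25-4, 8+20-4, 13+21-4, …, 21+3-4, 38+0) = 38
r[8] = max(3+38-4, 8+25-4, 13+20-4, …, 38+3-4, 18+0) = 38
r[9] = max(3+38-4, 8+38-4, 13+25-4, …, 18+3-4, 37+0) = 42
r[10] = max(3+42-4, 8+38-4, 13+38-4, …, 37+3-4, 41+0) = 47
r[11] = max(3+47-4, 8+42-4, 13+38-4, …, 41+3-4, 54+0) = 55
One optimal plan: pieces 7 + 4 (1 cut) → €59 − €4 = €55.

55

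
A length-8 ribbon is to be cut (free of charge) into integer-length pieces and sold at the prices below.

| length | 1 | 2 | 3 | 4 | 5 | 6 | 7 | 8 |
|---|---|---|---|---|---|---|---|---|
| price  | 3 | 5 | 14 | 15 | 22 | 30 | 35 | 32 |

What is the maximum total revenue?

38

Consider every possible first cut. best[k] is the best of p[i]+best[k−i] over all sellable i≤k.
best[1] = 3
best[2] = max(3+3, 5+0) = 6
best[3] = max(3+6, 5+3, 14+0) = 14
best[4] = max(3+14, 5+6, 14+3, 15+0) = 17
best[5] = max(3+17, 5+14, 14+6, 15+3, 22+0) = 22
best[6] = max(3+22, 5+17, 14+14, 15+6, 22+3, 30+0) = 30
best[7] = max(3+30, 5+22, 14+17, …, 30+3, 35+0) = 35
best[8] = max(3+35, 5+30, 14+22, …, 35+3, 32+0) = 38
One optimal cutting: 7 + 1 → ¢35 + ¢3 = ¢38.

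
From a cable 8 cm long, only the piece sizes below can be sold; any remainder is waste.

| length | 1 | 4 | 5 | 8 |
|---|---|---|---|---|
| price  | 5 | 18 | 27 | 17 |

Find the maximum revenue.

Build f[k] bottom-up: f[k] = max over allowed piece i of (p[i] + f[k−i]).
f[1] = 5
f[2] = 10  (first piece 1, then f[1]=5)
f[3] = 15  (first piece 1, then f[2]=10)
f[4] = 20  (first piece 1, then f[3]=15)
f[5] = 27
f[6] = 32  (first piece 1, then f[5]=27)
f[7] = 37  (first piece 1, then f[6]=32)
f[8] = 42  (first piece 1, then f[7]=37)
One optimal cutting: 5 + 1 + 1 + 1 → $42.

42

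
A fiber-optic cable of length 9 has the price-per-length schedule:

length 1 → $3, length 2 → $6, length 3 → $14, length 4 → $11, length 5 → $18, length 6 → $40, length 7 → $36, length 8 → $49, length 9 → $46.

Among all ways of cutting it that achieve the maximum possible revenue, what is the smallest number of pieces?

2

Consider every possible first cut. r[k] is the best of p[i]+r[k−i] over all sellable i≤k.
r[1] = 3
r[2] = max(3+3, 6+0) = 6
r[3] = max(3+6, 6+3, 14+0) = 14
r[4] = max(3+14, 6+6, 14+3, 11+0) = 17
r[5] = max(3+17, 6+14, 14+6, 11+3, 18+0) = 20
r[6] = max(3+20, 6+17, 14+14, 11+6, 18+3, 40+0) = 40
r[7] = max(3+40, 6+20, 14+17, …, 40+3, 36+0) = 43
r[8] = max(3+43, 6+40, 14+20, …, 36+3, 49+0) = 49
r[9] = max(3+49, 6+43, 14+40, …, 49+3, 46+0) = 54
Maximum revenue is $54.
Now minimize piece count subject to staying optimal: for each k, pieces[k] = 1 + min over i with p[i]+r[k−i]=r[k] of pieces[k−i].
pieces[6] = 1
pieces[7] = 2
pieces[8] = 1
pieces[9] = 2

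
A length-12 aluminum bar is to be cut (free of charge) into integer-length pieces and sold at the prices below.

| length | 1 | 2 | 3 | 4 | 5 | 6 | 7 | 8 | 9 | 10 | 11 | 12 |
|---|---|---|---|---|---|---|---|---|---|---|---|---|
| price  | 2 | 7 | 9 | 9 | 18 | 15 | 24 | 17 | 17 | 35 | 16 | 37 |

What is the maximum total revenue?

43

Build r[k] bottom-up: r[k] = max over allowed piece i of (p[i] + r[k−i]).
r[1] = 2
r[2] = 7
r[3] = 9  (first piece 1, then r[2]=7)
r[4] = 14  (first piece 2, then r[2]=7)
r[5] = 18
r[6] = 21  (first piece 2, then r[4]=14)
r[7] = 25  (first piece 2, then r[5]=18)
r[8] = 28  (first piece 2, then r[6]=21)
r[9] = 32  (first piece 2, then r[7]=25)
r[10] = 36  (first piece 5, then r[5]=18)
r[11] = 39  (first piece 2, then r[9]=32)
r[12] = 43  (first piece 2, then r[10]=36)
One optimal cutting: 5 + 5 + 2 → $18 + $18 + $7 = $43.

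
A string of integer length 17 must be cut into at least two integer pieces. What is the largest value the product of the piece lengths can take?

Fill g[k] for k=2..17: at each k try every first piece i and multiply by the better of (k−i) uncut or g[k−i].
Small cases: g[2]=1, g[3]=2, g[4]=4, g[5]=6, g[6]=9, g[7]=12, g[8]=18, g[9]=27, g[10]=36, g[11]=54, g[12]=81.
g[13] = max(1·81, 2·54, 3·36, …, 11·2, 12·1) = 108
g[14] = max(1·108, 2·81, 3·54, …, 12·2, 13·1) = 162
g[15] = max(1·162, 2·108, 3·81, …, 13·2, 14·1) = 243
g[16] = max(1·243, 2·162, 3·108, …, 14·2, 15·1) = 324
g[17] = max(1·324, 2·243, 3·162, …, 15·2, 16·1) = 486
One optimal split: 3 + 3 + 3 + 3 + 3 + 2; product 3·3·3·3·3·2 = 486.

486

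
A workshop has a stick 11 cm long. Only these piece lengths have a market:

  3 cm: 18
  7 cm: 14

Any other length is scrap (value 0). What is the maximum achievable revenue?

54

Consider every possible first cut. best[k] is the best of p[i]+best[k−i] over all sellable i≤k.
best[1] = 0
best[2] = 0
best[3] = 18
best[4] = 18
best[5] = 18
best[6] = 36  (first piece 3, then best[3]=18)
best[7] = max(18+18, 14+0) = 36
best[8] = max(18+18, 14+0) = 36
best[9] = max(18+36, 14+0) = 54
best[10] = max(18+36, 14+18) = 54
best[11] = max(18+36, 14+18) = 54
One optimal cutting: pieces 3 + 3 + 3 with 2 cm of scrap → 54.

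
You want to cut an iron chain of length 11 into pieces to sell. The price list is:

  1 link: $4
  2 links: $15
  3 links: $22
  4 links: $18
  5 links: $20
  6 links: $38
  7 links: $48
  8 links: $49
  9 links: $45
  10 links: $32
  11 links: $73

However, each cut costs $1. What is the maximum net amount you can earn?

78

Consider every possible first cut. v[k] is the best of p[i]+v[k−i] over all sellable i≤k, charging 1 whenever i<k.
v[1] = 4
v[2] = 15
v[3] = 22
v[4] = 29  (first piece 2, then v[2]=15)
v[5] = 36  (first piece 2, then v[3]=22)
v[6] = 43  (first piece 2, then v[4]=29)
v[7] = 50  (first piece 2, then v[5]=36)
v[8] = 57  (first piece 2, then v[6]=43)
v[9] = 64  (first piece 2, then v[7]=50)
v[10] = 71  (first piece 2, then v[8]=57)
v[11] = 78  (first piece 2, then v[9]=64)
One optimal plan: pieces 3 + 2 + 2 + 2 + 2 (4 cuts) → $82 − $4 = $78.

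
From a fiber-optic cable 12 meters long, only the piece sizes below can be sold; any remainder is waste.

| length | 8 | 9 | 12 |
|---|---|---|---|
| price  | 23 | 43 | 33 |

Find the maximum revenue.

43

Let best[k] be the best obtainable value from length k. For each k, try every first piece i and keep the best of price[i] + best[k−i].
best[1] = 0
best[2] = 0
best[3] = 0
best[4] = 0
best[5] = 0
best[6] = 0
best[7] = 0
best[8] = 23
best[9] = 43
best[10] = 43
best[11] = 43
best[12] = 43
One optimal cutting: pieces 9 with 3 meters of scrap → $43.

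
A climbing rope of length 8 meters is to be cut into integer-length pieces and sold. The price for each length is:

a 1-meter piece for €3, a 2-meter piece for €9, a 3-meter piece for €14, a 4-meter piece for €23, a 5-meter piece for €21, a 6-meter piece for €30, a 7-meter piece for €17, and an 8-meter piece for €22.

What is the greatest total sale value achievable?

Consider every possible first cut. v[k] is the best of p[i]+v[k−i] over all sellable i≤k.
v[1] = 3
v[2] = max(3+3, 9+0) = 9
v[3] = max(3+9, 9+3, 14+0) = 14
v[4] = max(3+14, 9+9, 14+3, 23+0) = 23
v[5] = max(3+23, 9+14, 14+9, 23+3, 21+0) = 26
v[6] = max(3+26, 9+23, 14+14, 23+9, 21+3, 30+0) = 32
v[7] = max(3+32, 9+26, 14+23, …, 30+3, 17+0) = 37
v[8] = max(3+37, 9+32, 14+26, …, 17+3, 22+0) = 46
One optimal cutting: 4 + 4 → €23 + €23 = €46.

46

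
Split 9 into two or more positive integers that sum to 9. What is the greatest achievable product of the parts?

Let g[k] be the best product for length k (with at least one cut). For each first piece i, the rest contributes max(k−i, g[k−i]).
g[2] = 1*max(1,0) = 1*1 = 1
g[3] = 1*max(2,1) = 1*2 = 2
g[4] = 2*max(2,1) = 2*2 = 4
g[5] = 2*max(3,2) = 2*3 = 6
g[6] = 3*max(3,2) = 3*3 = 9
g[7] = 2*max(5,6) = 2*6 = 12
g[8] = 2*max(6,9) = 2*9 = 18
g[9] = 3*max(6,9) = 3*9 = 27
One optimal split: 3 + 3 + 3; product 3*3*3 = 27.

27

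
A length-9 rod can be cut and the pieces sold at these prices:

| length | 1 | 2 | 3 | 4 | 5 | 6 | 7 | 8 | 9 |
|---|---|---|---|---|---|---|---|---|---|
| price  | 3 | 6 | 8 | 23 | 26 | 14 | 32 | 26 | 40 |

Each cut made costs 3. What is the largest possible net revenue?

Build net[k] bottom-up: net[k] = max over allowed piece i of (p[i] + net[k−i]) − 3 per cut.
net[1] = 3
net[2] = 6
net[3] = 8
net[4] = 23
net[5] = 26
net[6] = 26  (first piece 1, then net[5]=26)
net[7] = 32
net[8] = 43  (first piece 4, then net[4]=23)
net[9] = 46  (first piece 4, then net[5]=26)
One optimal plan: pieces 5 + 4 (1 cut) → 49 − 3 = 46.

46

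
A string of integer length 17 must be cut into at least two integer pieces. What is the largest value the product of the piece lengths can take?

Fill m[k] for k=2..17: at each k try every first piece i and multiply by the better of (k−i) uncut or m[k−i].
m[2] = 1*max(1,0) = 1*1 = 1
m[3] = 1*max(2,1) = 1*2 = 2
m[4] = 2*max(2,1) = 2*2 = 4
m[5] = 2*max(3,2) = 2*3 = 6
m[6] = 3*max(3,2) = 3*3 = 9
m[7] = 2*max(5,6) = 2*6 = 12
m[8] = 2*max(6,9) = 2*9 = 18
m[9] = 3*max(6,9) = 3*9 = 27
m[10] = 2*max(8,18) = 2*18 = 36
m[11] = 2*max(9,27) = 2*27 = 54
m[12] = 3*max(9,27) = 3*27 = 81
m[13] = 2*max(11,54) = 2*54 = 108
m[14] = 2*max(12,81) = 2*81 = 162
m[15] = 3*max(12,81) = 3*81 = 243
m[16] = 2*max(14,162) = 2*162 = 324
m[17] = 2*max(15,243) = 2*243 = 486
One optimal split: 3 + 3 + 3 + 3 + 3 + 2; product 3*3*3*3*3*2 = 486.

486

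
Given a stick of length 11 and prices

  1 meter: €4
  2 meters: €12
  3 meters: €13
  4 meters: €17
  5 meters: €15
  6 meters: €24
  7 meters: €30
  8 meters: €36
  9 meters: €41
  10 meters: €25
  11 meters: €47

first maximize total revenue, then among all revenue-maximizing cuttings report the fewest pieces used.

Consider every possible first cut. r[k] is the best of p[i]+r[k−i] over all sellable i≤k.
r[1] = 4
r[2] = 12
r[3] = 16  (first piece 1, then r[2]=12)
r[4] = 24  (first piece 2, then r[2]=12)
r[5] = 28  (first piece 1, then r[4]=24)
r[6] = 36  (first piece 2, then r[4]=24)
r[7] = 40  (first piece 1, then r[6]=36)
r[8] = 48  (first piece 2, then r[6]=36)
r[9] = 52  (first piece 1, then r[8]=48)
r[10] = 60  (first piece 2, then r[8]=48)
r[11] = 64  (first piece 1, then r[10]=60)
Maximum revenue is €64.
Now minimize piece count subject to staying optimal: for each k, pieces[k] = 1 + min over i with p[i]+r[k−i]=r[k] of pieces[k−i].
pieces[8] = 4
pieces[9] = 5
pieces[10] = 5
pieces[11] = 6

6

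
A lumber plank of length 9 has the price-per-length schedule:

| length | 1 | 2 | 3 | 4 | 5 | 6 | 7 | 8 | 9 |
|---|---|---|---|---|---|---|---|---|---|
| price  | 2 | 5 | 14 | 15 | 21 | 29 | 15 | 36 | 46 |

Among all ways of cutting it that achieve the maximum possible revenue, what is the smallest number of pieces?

Consider every possible first cut. r[k] is the best of p[i]+r[k−i] over all sellable i≤k.
r[1] = 2
r[2] = 5
r[3] = 14
r[4] = 16  (first piece 1, then r[3]=14)
r[5] = 21
r[6] = 29
r[7] = 31  (first piece 1, then r[6]=29)
r[8] = 36
r[9] = 46
Maximum revenue is $46.
Now minimize piece count subject to staying optimal: for each k, pieces[k] = 1 + min over i with p[i]+r[k−i]=r[k] of pieces[k−i].
pieces[6] = 1
pieces[7] = 2
pieces[8] = 1
pieces[9] = 1

1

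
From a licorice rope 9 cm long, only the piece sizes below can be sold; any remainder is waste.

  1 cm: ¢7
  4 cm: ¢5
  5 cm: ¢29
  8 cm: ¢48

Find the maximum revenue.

63

Build best[k] bottom-up: best[k] = max over allowed piece i of (p[i] + best[k−i]).
best[1] = 7
best[2] = 14  (first piece 1, then best[1]=7)
best[3] = 21  (first piece 1, then best[2]=14)
best[4] = 28  (first piece 1, then best[3]=21)
best[5] = 35  (first piece 1, then best[4]=28)
best[6] = 42  (first piece 1, then best[5]=35)
best[7] = 49  (first piece 1, then best[6]=42)
best[8] = 56  (first piece 1, then best[7]=49)
best[9] = 63  (first piece 1, then best[8]=56)
One optimal cutting: 1 + 1 + 1 + 1 + 1 + 1 + 1 + 1 + 1 → ¢63.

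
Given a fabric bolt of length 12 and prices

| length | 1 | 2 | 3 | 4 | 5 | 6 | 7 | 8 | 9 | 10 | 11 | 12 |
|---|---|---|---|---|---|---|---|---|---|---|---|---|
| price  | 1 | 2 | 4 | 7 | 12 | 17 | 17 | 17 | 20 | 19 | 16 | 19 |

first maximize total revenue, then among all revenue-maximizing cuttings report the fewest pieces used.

Consider every possible first cut. r[k] is the best of p[i]+r[k−i] over all sellable i≤k.
r[1] = 1
r[2] = 2  (first piece 1, then r[1]=1)
r[3] = 4
r[4] = 7
r[5] = 12
r[6] = 17
r[7] = 18  (first piece 1, then r[6]=17)
r[8] = 19  (first piece 1, then r[7]=18)
r[9] = 21  (first piece 3, then r[6]=17)
r[10] = 24  (first piece 4, then r[6]=17)
r[11] = 29  (first piece 5, then r[6]=17)
r[12] = 34  (first piece 6, then r[6]=17)
Maximum revenue is $34.
Now minimize piece count subject to staying optimal: for each k, pieces[k] = 1 + min over i with p[i]+r[k−i]=r[k] of pieces[k−i].
pieces[9] = 2
pieces[10] = 2
pieces[11] = 2
pieces[12] = 2

2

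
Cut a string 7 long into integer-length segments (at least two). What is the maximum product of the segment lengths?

Fill prod[k] for k=2..7: at each k try every first piece i and multiply by the better of (k−i) uncut or prod[k−i].
prod[2] = 1·max(1,0) = 1·1 = 1
prod[3] = max(1·2, 2·1) = 2
prod[4] = max(1·3, 2·2, 3·1) = 4
prod[5] = max(1·4, 2·3, 3·2, 4·1) = 6
prod[6] = max(1·6, 2·4, 3·3, 4·2, 5·1) = 9
prod[7] = max(1·9, 2·6, 3·4, 4·3, 5·2, 6·1) = 12
One optimal split: 3 + 2 + 2; product 3·2·2 = 12.

12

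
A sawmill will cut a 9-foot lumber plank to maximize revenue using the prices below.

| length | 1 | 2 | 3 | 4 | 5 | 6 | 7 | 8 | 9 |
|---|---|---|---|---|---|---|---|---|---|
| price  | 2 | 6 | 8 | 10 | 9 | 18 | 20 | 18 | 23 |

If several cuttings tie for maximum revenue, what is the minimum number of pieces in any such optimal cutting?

2

Let r[k] be the best obtainable value from length k. For each k, try every first piece i and keep the best of price[i] + r[k−i].
r[1] = 2
r[2] = 6
r[3] = 8  (first piece 1, then r[2]=6)
r[4] = 12  (first piece 2, then r[2]=6)
r[5] = 14  (first piece 1, then r[4]=12)
r[6] = 18  (first piece 2, then r[4]=12)
r[7] = 20  (first piece 1, then r[6]=18)
r[8] = 24  (first piece 2, then r[6]=18)
r[9] = 26  (first piece 1, then r[8]=24)
Maximum revenue is $26.
Now minimize piece count subject to staying optimal: for each k, pieces[k] = 1 + min over i with p[i]+r[k−i]=r[k] of pieces[k−i].
pieces[6] = 1
pieces[7] = 1
pieces[8] = 2
pieces[9] = 2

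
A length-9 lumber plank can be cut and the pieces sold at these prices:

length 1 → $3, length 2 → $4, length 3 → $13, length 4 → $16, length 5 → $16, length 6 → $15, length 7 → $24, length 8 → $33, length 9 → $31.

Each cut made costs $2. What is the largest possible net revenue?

35

Build net[k] bottom-up: net[k] = max over allowed piece i of (p[i] + net[k−i]) − 2 per cut.
net[1] = 3
net[2] = max(3+3-2, 4+0) = 4
net[3] = max(3+4-2, 4+3-2, 13+0) = 13
net[4] = max(3+13-2, 4+4-2, 13+3-2, 16+0) = 16
net[5] = max(3+16-2, 4+13-2, 13+4-2, 16+3-2, 16+0) = 17
net[6] = max(3+17-2, 4+16-2, 13+13-2, 16+4-2, 16+3-2, 15+0) = 24
net[7] = max(3+24-2, 4+17-2, 13+16-2, …, 15+3-2, 24+0) = 27
net[8] = max(3+27-2, 4+24-2, 13+17-2, …, 24+3-2, 33+0) = 33
net[9] = max(3+33-2, 4+27-2, 13+24-2, …, 33+3-2, 31+0) = 35
One optimal plan: pieces 3 + 3 + 3 (2 cuts) → $39 − $4 = $35.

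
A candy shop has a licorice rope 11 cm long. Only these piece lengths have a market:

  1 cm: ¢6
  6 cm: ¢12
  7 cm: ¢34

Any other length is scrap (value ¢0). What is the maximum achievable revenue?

Let best[k] be the best obtainable value from length k. For each k, try every first piece i and keep the best of price[i] + best[k−i].
best[1] = 6
best[2] = 12  (first piece 1, then best[1]=6)
best[3] = 18  (first piece 1, then best[2]=12)
best[4] = 24  (first piece 1, then best[3]=18)
best[5] = 30  (first piece 1, then best[4]=24)
best[6] = 36  (first piece 1, then best[5]=30)
best[7] = 42  (first piece 1, then best[6]=36)
best[8] = 48  (first piece 1, then best[7]=42)
best[9] = 54  (first piece 1, then best[8]=48)
best[10] = 60  (first piece 1, then best[9]=54)
best[11] = 66  (first piece 1, then best[10]=60)
One optimal cutting: 1 + 1 + 1 + 1 + 1 + 1 + 1 + 1 + 1 + 1 + 1 → ¢66.

66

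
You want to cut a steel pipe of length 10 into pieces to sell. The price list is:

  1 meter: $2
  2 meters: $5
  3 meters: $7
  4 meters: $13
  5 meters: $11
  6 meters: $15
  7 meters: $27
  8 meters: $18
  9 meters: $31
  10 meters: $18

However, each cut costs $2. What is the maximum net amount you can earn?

Build r[k] bottom-up: r[k] = max over allowed piece i of (p[i] + r[k−i]) − 2 per cut.
r[1] = 2
r[2] = 5
r[3] = 7
r[4] = 13
r[5] = 13  (first piece 1, then r[4]=13)
r[6] = 16  (first piece 2, then r[4]=13)
r[7] = 27
r[8] = 27  (first piece 1, then r[7]=27)
r[9] = 31
r[10] = 32  (first piece 3, then r[7]=27)
One optimal plan: pieces 7 + 3 (1 cut) → $34 − $2 = $32.

32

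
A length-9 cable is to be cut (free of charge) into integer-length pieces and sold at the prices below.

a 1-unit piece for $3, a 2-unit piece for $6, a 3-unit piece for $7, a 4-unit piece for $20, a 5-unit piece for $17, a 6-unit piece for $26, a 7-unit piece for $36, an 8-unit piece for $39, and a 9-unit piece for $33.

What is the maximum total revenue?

Build R[k] bottom-up: R[k] = max over allowed piece i of (p[i] + R[k−i]).
R[1] = 3
R[2] = 6  (first piece 1, then R[1]=3)
R[3] = 9  (first piece 1, then R[2]=6)
R[4] = 20
R[5] = 23  (first piece 1, then R[4]=20)
R[6] = 26  (first piece 1, then R[5]=23)
R[7] = 36
R[8] = 40  (first piece 4, then R[4]=20)
R[9] = 43  (first piece 1, then R[8]=40)
One optimal cutting: 4 + 4 + 1 → $20 + $20 + $3 = $43.

43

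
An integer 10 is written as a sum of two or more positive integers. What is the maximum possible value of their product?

36

Let g[k] be the best product for length k (with at least one cut). For each first piece i, the rest contributes max(k−i, g[k−i]).
g[2] = 1×max(1,0) = 1×1 = 1
g[3] = 1×max(2,1) = 1×2 = 2
g[4] = 2×max(2,1) = 2×2 = 4
g[5] = 2×max(3,2) = 2×3 = 6
g[6] = 3×max(3,2) = 3×3 = 9
g[7] = 2×max(5,6) = 2×6 = 12
g[8] = 2×max(6,9) = 2×9 = 18
g[9] = 3×max(6,9) = 3×9 = 27
g[10] = 2×max(8,18) = 2×18 = 36
One optimal split: 3 + 3 + 2 + 2; product 3×3×2×2 = 36.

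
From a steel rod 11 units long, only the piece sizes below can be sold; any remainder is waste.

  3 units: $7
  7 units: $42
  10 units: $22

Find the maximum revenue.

Consider every possible first cut. r[k] is the best of p[i]+r[k−i] over all sellable i≤k.
r[1] = 0
r[2] = 0
r[3] = 7
r[4] = 7
r[5] = 7
r[6] = 14  (first piece 3, then r[3]=7)
r[7] = 42
r[8] = 42
r[9] = 42
r[10] = 49  (first piece 3, then r[7]=42)
r[11] = 49
One optimal cutting: pieces 7 + 3 with 1 unit of scrap → $49.

49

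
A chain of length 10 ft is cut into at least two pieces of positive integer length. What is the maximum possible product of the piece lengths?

36

Define P[k] = max over 1≤i<k of i · max(k−i, P[k−i]); the inner max lets the remainder stay uncut if that's better.
Small cases: P[2]=1, P[3]=2, P[4]=4, P[5]=6.
P[6] = max(1*6, 2*4, 3*3, 4*2, 5*1) = 9
P[7] = max(1*9, 2*6, 3*4, 4*3, 5*2, 6*1) = 12
P[8] = max(1*12, 2*9, 3*6, …, 6*2, 7*1) = 18
P[9] = max(1*18, 2*12, 3*9, …, 7*2, 8*1) = 27
P[10] = max(1*27, 2*18, 3*12, …, 8*2, 9*1) = 36
One optimal split: 3 + 3 + 2 + 2; product 3*3*2*2 = 36.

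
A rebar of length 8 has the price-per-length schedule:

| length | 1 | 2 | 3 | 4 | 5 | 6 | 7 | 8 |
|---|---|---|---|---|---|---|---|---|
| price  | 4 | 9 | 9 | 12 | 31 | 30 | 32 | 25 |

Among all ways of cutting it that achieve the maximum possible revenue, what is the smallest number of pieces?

Let r[k] be the best obtainable value from length k. For each k, try every first piece i and keep the best of price[i] + r[k−i].
r[1] = 4
r[2] = 9
r[3] = 13  (first piece 1, then r[2]=9)
r[4] = 18  (first piece 2, then r[2]=9)
r[5] = 31
r[6] = 35  (first piece 1, then r[5]=31)
r[7] = 40  (first piece 2, then r[5]=31)
r[8] = 44  (first piece 1, then r[7]=40)
Maximum revenue is ₹44.
Now minimize piece count subject to staying optimal: for each k, pieces[k] = 1 + min over i with p[i]+r[k−i]=r[k] of pieces[k−i].
pieces[5] = 1
pieces[6] = 2
pieces[7] = 2
pieces[8] = 3

3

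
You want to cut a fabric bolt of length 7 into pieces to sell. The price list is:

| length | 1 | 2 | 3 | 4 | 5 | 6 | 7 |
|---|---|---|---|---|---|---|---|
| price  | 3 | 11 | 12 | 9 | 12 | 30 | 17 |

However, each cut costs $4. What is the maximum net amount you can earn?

Build net[k] bottom-up: net[k] = max over allowed piece i of (p[i] + net[k−i]) − 4 per cut.
net[1] = 3
net[2] = 11
net[3] = 12
net[4] = 18  (first piece 2, then net[2]=11)
net[5] = 19  (first piece 2, then net[3]=12)
net[6] = 30
net[7] = 29  (first piece 1, then net[6]=30)
One optimal plan: pieces 6 + 1 (1 cut) → $33 − $4 = $29.

29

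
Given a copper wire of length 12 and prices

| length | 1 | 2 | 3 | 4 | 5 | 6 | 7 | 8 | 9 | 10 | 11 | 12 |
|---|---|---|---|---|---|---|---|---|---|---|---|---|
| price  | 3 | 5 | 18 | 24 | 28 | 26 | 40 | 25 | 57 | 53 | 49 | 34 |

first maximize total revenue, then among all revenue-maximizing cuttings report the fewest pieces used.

2

Let r[k] be the best obtainable value from length k. For each k, try every first piece i and keep the best of price[i] + r[k−i].
r[1] = 3
r[2] = max(3+3, 5+0) = 6
r[3] = max(3+6, 5+3, 18+0) = 18
r[4] = max(3+18, 5+6, 18+3, 24+0) = 24
r[5] = max(3+24, 5+18, 18+6, 24+3, 28+0) = 28
r[6] = max(3+28, 5+24, 18+18, 24+6, 28+3, 26+0) = 36
r[7] = max(3+36, 5+28, 18+24, …, 26+3, 40+0) = 42
r[8] = max(3+42, 5+36, 18+28, …, 40+3, 25+0) = 48
r[9] = max(3+48, 5+42, 18+36, …, 25+3, 57+0) = 57
r[10] = max(3+57, 5+48, 18+42, …, 57+3, 53+0) = 60
r[11] = max(3+60, 5+57, 18+48, …, 53+3, 49+0) = 66
r[12] = max(3+66, 5+60, 18+57, …, 49+3, 34+0) = 75
Maximum revenue is €75.
Now minimize piece count subject to staying optimal: for each k, pieces[k] = 1 + min over i with p[i]+r[k−i]=r[k] of pieces[k−i].
pieces[9] = 1
pieces[10] = 2
pieces[11] = 3
pieces[12] = 2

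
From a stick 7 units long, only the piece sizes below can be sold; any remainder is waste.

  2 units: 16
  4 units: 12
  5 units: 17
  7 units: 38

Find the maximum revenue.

Let best[k] be the best obtainable value from length k. For each k, try every first piece i and keep the best of price[i] + best[k−i].
best[1] = 0
best[2] = 16
best[3] = 16
best[4] = 32  (first piece 2, then best[2]=16)
best[5] = 32
best[6] = 48  (first piece 2, then best[4]=32)
best[7] = 48
One optimal cutting: pieces 2 + 2 + 2 with 1 unit of scrap → 48.

48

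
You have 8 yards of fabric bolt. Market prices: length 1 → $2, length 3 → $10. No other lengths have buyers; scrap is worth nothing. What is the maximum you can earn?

24

Build f[k] bottom-up: f[k] = max over allowed piece i of (p[i] + f[k−i]).
f[1] = 2
f[2] = 4  (first piece 1, then f[1]=2)
f[3] = 10
f[4] = 12  (first piece 1, then f[3]=10)
f[5] = 14  (first piece 1, then f[4]=12)
f[6] = 20  (first piece 3, then f[3]=10)
f[7] = 22  (first piece 1, then f[6]=20)
f[8] = 24  (first piece 1, then f[7]=22)
One optimal cutting: 3 + 3 + 1 + 1 → $24.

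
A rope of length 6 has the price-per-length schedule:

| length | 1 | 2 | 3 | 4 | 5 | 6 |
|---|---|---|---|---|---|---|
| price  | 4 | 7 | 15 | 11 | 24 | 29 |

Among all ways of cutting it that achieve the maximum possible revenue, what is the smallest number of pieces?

Build r[k] bottom-up: r[k] = max over allowed piece i of (p[i] + r[k−i]).
r[1] = 4
r[2] = max(4+4, 7+0) = 8
r[3] = max(4+8, 7+4, 15+0) = 15
r[4] = max(4+15, 7+8, 15+4, 11+0) = 19
r[5] = max(4+19, 7+15, 15+8, 11+4, 24+0) = 24
r[6] = max(4+24, 7+19, 15+15, 11+8, 24+4, 29+0) = 30
Maximum revenue is €30.
Now minimize piece count subject to staying optimal: for each k, pieces[k] = 1 + min over i with p[i]+r[k−i]=r[k] of pieces[k−i].
pieces[3] = 1
pieces[4] = 2
pieces[5] = 1
pieces[6] = 2

2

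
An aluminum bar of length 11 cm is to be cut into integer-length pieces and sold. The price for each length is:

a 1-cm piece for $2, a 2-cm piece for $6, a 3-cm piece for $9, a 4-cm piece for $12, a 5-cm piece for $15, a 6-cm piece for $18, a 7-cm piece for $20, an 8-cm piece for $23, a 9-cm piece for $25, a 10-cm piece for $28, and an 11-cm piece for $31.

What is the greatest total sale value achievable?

33

Build R[k] bottom-up: R[k] = max over allowed piece i of (p[i] + R[k−i]).
R[1] = 2
R[2] = max(2+2, 6+0) = 6
R[3] = max(2+6, 6+2, 9+0) = 9
R[4] = max(2+9, 6+6, 9+2, 12+0) = 12
R[5] = max(2+12, 6+9, 9+6, 12+2, 15+0) = 15
R[6] = max(2+15, 6+12, 9+9, 12+6, 15+2, 18+0) = 18
R[7] = max(2+18, 6+15, 9+12, …, 18+2, 20+0) = 21
R[8] = max(2+21, 6+18, 9+15, …, 20+2, 23+0) = 24
R[9] = max(2+24, 6+21, 9+18, …, 23+2, 25+0) = 27
R[10] = max(2+27, 6+24, 9+21, …, 25+2, 28+0) = 30
R[11] = max(2+30, 6+27, 9+24, …, 28+2, 31+0) = 33
One optimal cutting: 3 + 2 + 2 + 2 + 2 → $9 + $6 + $6 + $6 + $6 = $33.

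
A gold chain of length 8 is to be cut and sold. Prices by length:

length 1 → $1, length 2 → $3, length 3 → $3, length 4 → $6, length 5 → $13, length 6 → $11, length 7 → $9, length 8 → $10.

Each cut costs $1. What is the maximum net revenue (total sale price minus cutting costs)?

15

Consider every possible first cut. r[k] is the best of p[i]+r[k−i] over all sellable i≤k, charging 1 whenever i<k.
r[1] = 1
r[2] = 3
r[3] = 3  (first piece 1, then r[2]=3)
r[4] = 6
r[5] = 13
r[6] = 13  (first piece 1, then r[5]=13)
r[7] = 15  (first piece 2, then r[5]=13)
r[8] = 15  (first piece 1, then r[7]=15)
One optimal plan: pieces 5 + 2 + 1 (2 cuts) → $17 − $2 = $15.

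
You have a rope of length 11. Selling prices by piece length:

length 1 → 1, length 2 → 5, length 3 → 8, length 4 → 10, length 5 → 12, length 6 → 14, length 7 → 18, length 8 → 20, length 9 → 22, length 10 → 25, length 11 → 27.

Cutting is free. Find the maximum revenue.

29

Let r[k] be the best obtainable value from length k. For each k, try every first piece i and keep the best of price[i] + r[k−i].
r[1] = 1
r[2] = 5
r[3] = 8
r[4] = 10  (first piece 2, then r[2]=5)
r[5] = 13  (first piece 2, then r[3]=8)
r[6] = 16  (first piece 3, then r[3]=8)
r[7] = 18  (first piece 2, then r[5]=13)
r[8] = 21  (first piece 2, then r[6]=16)
r[9] = 24  (first piece 3, then r[6]=16)
r[10] = 26  (first piece 2, then r[8]=21)
r[11] = 29  (first piece 2, then r[9]=24)
One optimal cutting: 3 + 3 + 3 + 2 → 8 + 8 + 8 + 5 = 29.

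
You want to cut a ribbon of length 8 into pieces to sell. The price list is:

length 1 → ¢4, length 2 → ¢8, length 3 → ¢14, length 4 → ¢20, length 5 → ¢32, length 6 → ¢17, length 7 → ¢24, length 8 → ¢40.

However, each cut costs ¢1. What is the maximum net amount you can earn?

Build net[k] bottom-up: net[k] = max over allowed piece i of (p[i] + net[k−i]) − 1 per cut.
net[1] = 4
net[2] = max(4+4-1, 8+0) = 8
net[3] = max(4+8-1, 8+4-1, 14+0) = 14
net[4] = max(4+14-1, 8+8-1, 14+4-1, 20+0) = 20
net[5] = max(4+20-1, 8+14-1, 14+8-1, 20+4-1, 32+0) = 32
net[6] = max(4+32-1, 8+20-1, 14+14-1, 20+8-1, 32+4-1, 17+0) = 35
net[7] = max(4+35-1, 8+32-1, 14+20-1, …, 17+4-1, 24+0) = 39
net[8] = max(4+39-1, 8+35-1, 14+32-1, …, 24+4-1, 40+0) = 45
One optimal plan: pieces 5 + 3 (1 cut) → ¢46 − ¢1 = ¢45.

45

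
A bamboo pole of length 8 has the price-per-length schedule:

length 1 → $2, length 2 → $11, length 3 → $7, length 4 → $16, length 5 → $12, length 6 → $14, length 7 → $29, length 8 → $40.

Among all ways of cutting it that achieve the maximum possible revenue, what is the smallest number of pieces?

4

Let r[k] be the best obtainable value from length k. For each k, try every first piece i and keep the best of price[i] + r[k−i].
r[1] = 2
r[2] = max(2+2, 11+0) = 11
r[3] = max(2+11, 11+2, 7+0) = 13
r[4] = max(2+13, 11+11, 7+2, 16+0) = 22
r[5] = max(2+22, 11+13, 7+11, 16+2, 12+0) = 24
r[6] = max(2+24, 11+22, 7+13, 16+11, 12+2, 14+0) = 33
r[7] = max(2+33, 11+24, 7+22, …, 14+2, 29+0) = 35
r[8] = max(2+35, 11+33, 7+24, …, 29+2, 40+0) = 44
Maximum revenue is $44.
Now minimize piece count subject to staying optimal: for each k, pieces[k] = 1 + min over i with p[i]+r[k−i]=r[k] of pieces[k−i].
pieces[5] = 3
pieces[6] = 3
pieces[7] = 4
pieces[8] = 4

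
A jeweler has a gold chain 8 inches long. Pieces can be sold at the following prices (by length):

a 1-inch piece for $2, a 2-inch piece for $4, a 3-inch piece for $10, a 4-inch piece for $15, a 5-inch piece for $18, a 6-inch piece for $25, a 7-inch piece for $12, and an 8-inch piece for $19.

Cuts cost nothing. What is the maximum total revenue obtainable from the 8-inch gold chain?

Consider every possible first cut. best[k] is the best of p[i]+best[k−i] over all sellable i≤k.
best[1] = 2
best[2] = max(2+2, 4+0) = 4
best[3] = max(2+4, 4+2, 10+0) = 10
best[4] = max(2+10, 4+4, 10+2, 15+0) = 15
best[5] = max(2+15, 4+10, 10+4, 15+2, 18+0) = 18
best[6] = max(2+18, 4+15, 10+10, 15+4, 18+2, 25+0) = 25
best[7] = max(2+25, 4+18, 10+15, …, 25+2, 12+0) = 27
best[8] = max(2+27, 4+25, 10+18, …, 12+2, 19+0) = 30
One optimal cutting: 4 + 4 → $15 + $15 = $30.

30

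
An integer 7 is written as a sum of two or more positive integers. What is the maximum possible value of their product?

12

Let f[k] be the best product for length k (with at least one cut). For each first piece i, the rest contributes max(k−i, f[k−i]).
f[2] = 1×max(1,0) = 1×1 = 1
f[3] = 1×max(2,1) = 1×2 = 2
f[4] = 2×max(2,1) = 2×2 = 4
f[5] = 2×max(3,2) = 2×3 = 6
f[6] = 3×max(3,2) = 3×3 = 9
f[7] = 2×max(5,6) = 2×6 = 12
One optimal split: 3 + 2 + 2; product 3×2×2 = 12.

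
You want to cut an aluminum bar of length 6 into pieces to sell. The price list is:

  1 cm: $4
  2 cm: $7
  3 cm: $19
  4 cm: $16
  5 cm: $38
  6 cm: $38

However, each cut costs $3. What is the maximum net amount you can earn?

Build v[k] bottom-up: v[k] = max over allowed piece i of (p[i] + v[k−i]) − 3 per cut.
v[1] = 4
v[2] = max(4+4-3, 7+0) = 7
v[3] = max(4+7-3, 7+4-3, 19+0) = 19
v[4] = max(4+19-3, 7+7-3, 19+4-3, 16+0) = 20
v[5] = max(4+20-3, 7+19-3, 19+7-3, 16+4-3, 38+0) = 38
v[6] = max(4+38-3, 7+20-3, 19+19-3, 16+7-3, 38+4-3, 38+0) = 39
One optimal plan: pieces 5 + 1 (1 cut) → $42 − $3 = $39.

39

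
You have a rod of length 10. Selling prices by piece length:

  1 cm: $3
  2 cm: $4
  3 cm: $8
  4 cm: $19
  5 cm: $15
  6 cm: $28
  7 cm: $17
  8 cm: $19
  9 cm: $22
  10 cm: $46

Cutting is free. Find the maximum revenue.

47

Consider every possible first cut. R[k] is the best of p[i]+R[k−i] over all sellable i≤k.
R[1] = 3
R[2] = 6  (first piece 1, then R[1]=3)
R[3] = 9  (first piece 1, then R[2]=6)
R[4] = 19
R[5] = 22  (first piece 1, then R[4]=19)
R[6] = 28
R[7] = 31  (first piece 1, then R[6]=28)
R[8] = 38  (first piece 4, then R[4]=19)
R[9] = 41  (first piece 1, then R[8]=38)
R[10] = 47  (first piece 4, then R[6]=28)
One optimal cutting: 6 + 4 → $28 + $19 = $47.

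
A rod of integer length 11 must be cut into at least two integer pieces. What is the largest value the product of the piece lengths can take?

Define P[k] = max over 1≤i<k of i · max(k−i, P[k−i]); the inner max lets the remainder stay uncut if that's better.
P[2] = 1×max(1,0) = 1×1 = 1
P[3] = max(1×2, 2×1) = 2
P[4] = max(1×3, 2×2, 3×1) = 4
P[5] = max(1×4, 2×3, 3×2, 4×1) = 6
P[6] = max(1×6, 2×4, 3×3, 4×2, 5×1) = 9
P[7] = max(1×9, 2×6, 3×4, 4×3, 5×2, 6×1) = 12
P[8] = max(1×12, 2×9, 3×6, …, 6×2, 7×1) = 18
P[9] = max(1×18, 2×12, 3×9, …, 7×2, 8×1) = 27
P[10] = max(1×27, 2×18, 3×12, …, 8×2, 9×1) = 36
P[11] = max(1×36, 2×27, 3×18, …, 9×2, 10×1) = 54
One optimal split: 3 + 3 + 3 + 2; product 3×3×3×2 = 54.

54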